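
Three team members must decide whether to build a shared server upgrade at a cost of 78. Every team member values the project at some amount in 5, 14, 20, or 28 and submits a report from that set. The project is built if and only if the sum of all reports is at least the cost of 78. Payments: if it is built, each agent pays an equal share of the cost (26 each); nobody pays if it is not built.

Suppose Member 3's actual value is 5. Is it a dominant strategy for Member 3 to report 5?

Check each profile of the others' reports and compare truth against every alternative report.
Others report (5, 5): truth gives 0, best alternative gives 0.
Others report (5, 14): truth gives 0, best alternative gives 0.
Others report (5, 20): truth gives 0, best alternative gives 0.
Others report (5, 28): truth gives 0, best alternative gives 0.
Others report (14, 5): truth gives 0, best alternative gives 0.
Others report (14, 14): truth gives 0, best alternative gives 0.
(Remaining 10 profiles checked similarly; truth is weakly best in each.)
In every case the truthful report is at least as good as any alternative, so it is a dominant strategy.

Yes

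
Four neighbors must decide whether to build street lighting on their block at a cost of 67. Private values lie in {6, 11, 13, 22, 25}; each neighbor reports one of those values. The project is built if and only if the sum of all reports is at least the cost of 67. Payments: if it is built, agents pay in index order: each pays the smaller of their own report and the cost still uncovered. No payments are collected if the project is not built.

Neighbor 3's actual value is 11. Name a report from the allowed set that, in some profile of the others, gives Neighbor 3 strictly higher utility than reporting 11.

Suppose Neighbor 1 reports 11, Neighbor 2 reports 25 and Neighbor 4 reports 25.
Report 11: project built, pays 11, utility 11 - 11 = 0.
Report 6: project built, pays 6, utility 11 - 6 = 5.
So reporting 6 beats truth here (5 > 0).

6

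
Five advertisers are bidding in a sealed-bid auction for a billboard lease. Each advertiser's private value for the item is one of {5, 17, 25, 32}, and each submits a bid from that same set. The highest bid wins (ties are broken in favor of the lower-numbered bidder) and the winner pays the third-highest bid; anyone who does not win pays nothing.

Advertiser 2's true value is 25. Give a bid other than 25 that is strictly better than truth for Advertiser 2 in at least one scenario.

Suppose Advertiser 1 bids 5, Advertiser 3 bids 5, Advertiser 4 bids 5 and Advertiser 5 bids 32.
Bid 25: loses, pays 0, utility 0.
Bid 32: wins, pays 5, utility 25 - 5 = 20.
So bidding 32 beats truth here (20 > 0).

32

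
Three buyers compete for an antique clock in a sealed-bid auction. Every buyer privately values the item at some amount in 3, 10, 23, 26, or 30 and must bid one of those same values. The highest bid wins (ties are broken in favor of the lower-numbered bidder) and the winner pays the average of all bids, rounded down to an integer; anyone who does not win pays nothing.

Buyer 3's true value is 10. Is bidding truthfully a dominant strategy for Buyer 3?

Check each profile of the others' bids and compare truth against every alternative bid.
Others bid (3, 3): truth gives 5, best alternative gives 1.
Others bid (3, 10): truth gives 0, best alternative gives 0.
Others bid (3, 23): truth gives 0, best alternative gives 0.
Others bid (3, 26): truth gives 0, best alternative gives 0.
Others bid (3, 30): truth gives 0, best alternative gives 0.
Others bid (10, 3): truth gives 0, best alternative gives 0.
(Remaining 19 profiles checked similarly; truth is weakly best in each.)
In every case the truthful bid is at least as good as any alternative, so it is a dominant strategy.

Yes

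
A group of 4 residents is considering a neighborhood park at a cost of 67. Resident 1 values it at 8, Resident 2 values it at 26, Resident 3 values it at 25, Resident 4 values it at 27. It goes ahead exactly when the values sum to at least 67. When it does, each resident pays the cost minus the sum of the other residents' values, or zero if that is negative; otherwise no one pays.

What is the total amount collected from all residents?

Total value 86 ≥ cost 67, so it is built.
Resident 1: others sum to 78; max(0, 67 - 78) = 0.
Resident 2: others sum to 60; max(0, 67 - 60) = 7.
Resident 3: others sum to 61; max(0, 67 - 61) = 6.
Resident 4: others sum to 59; max(0, 67 - 59) = 8.
Total collected = 0 + 7 + 6 + 8 = 21.

21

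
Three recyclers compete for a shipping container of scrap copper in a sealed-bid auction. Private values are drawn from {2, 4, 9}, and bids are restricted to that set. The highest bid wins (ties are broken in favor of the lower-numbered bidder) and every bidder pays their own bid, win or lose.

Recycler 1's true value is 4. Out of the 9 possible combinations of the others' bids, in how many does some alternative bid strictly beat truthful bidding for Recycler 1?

6

Others bid (2, 2): truth gives 0; bid 2 gives 2 > 0. Violating.
Others bid (2, 9): truth gives -4; bid 2 gives -2 > -4. Violating.
Others bid (4, 9): truth gives -4; bid 2 gives -2 > -4. Violating.
Others bid (9, 2): truth gives -4; bid 2 gives -2 > -4. Violating.
Others bid (2, 4): truth gives 0; no alternative beats it.
Others bid (4, 2): truth gives 0; no alternative beats it.
(Checking all 9 profiles: 6 have a profitable deviation, 3 do not.)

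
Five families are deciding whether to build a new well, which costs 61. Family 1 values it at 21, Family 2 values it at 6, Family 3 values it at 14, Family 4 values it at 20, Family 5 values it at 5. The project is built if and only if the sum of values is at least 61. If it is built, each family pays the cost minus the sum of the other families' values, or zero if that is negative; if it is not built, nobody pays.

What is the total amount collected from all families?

41

Total value 66 ≥ cost 61, so it is built.
Family 1: others sum to 45; max(0, 61 - 45) = 16.
Family 2: others sum to 60; max(0, 61 - 60) = 1.
Family 3: others sum to 52; max(0, 61 - 52) = 9.
Family 4: others sum to 46; max(0, 61 - 46) = 15.
Family 5: others sum to 61; max(0, 61 - 61) = 0.
Total collected = 16 + 1 + 9 + 15 + 0 = 41.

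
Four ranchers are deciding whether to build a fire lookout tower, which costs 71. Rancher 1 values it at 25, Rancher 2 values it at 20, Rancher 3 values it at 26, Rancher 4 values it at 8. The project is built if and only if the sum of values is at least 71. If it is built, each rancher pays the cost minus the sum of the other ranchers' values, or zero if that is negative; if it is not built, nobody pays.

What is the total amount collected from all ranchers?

47

Total value 79 ≥ cost 71, so it is built.
Rancher 1: others sum to 54; max(0, 71 - 54) = 17.
Rancher 2: others sum to 59; max(0, 71 - 59) = 12.
Rancher 3: others sum to 53; max(0, 71 - 53) = 18.
Rancher 4: others sum to 71; max(0, 71 - 71) = 0.
Total collected = 17 + 12 + 18 + 0 = 47.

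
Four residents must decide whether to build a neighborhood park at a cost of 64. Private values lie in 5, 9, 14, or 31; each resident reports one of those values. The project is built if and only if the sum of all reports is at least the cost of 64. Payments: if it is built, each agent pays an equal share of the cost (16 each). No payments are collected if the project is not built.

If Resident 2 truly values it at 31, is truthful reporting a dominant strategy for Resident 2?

Check each profile of the others' reports and compare truth against every alternative report.
Others report (5, 5, 31): truth gives 15, best alternative gives 0.
Others report (5, 9, 31): truth gives 15, best alternative gives 0.
Others report (5, 14, 14): truth gives 15, best alternative gives 0.
Others report (5, 31, 5): truth gives 15, best alternative gives 0.
Others report (5, 31, 9): truth gives 15, best alternative gives 0.
Others report (9, 5, 31): truth gives 15, best alternative gives 0.
(Remaining 58 profiles checked similarly; truth is weakly best in each.)
In every case the truthful report is at least as good as any alternative, so it is a dominant strategy.

Yes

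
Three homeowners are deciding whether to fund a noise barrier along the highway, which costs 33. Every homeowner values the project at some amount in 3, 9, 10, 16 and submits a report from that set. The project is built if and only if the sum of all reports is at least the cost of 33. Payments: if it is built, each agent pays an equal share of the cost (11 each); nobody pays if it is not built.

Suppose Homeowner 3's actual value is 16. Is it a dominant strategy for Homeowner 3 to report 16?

Check each profile of the others' reports and compare truth against every alternative report.
Others report (3, 16): truth gives 5, best alternative gives 0.
Others report (9, 9): truth gives 5, best alternative gives 0.
Others report (9, 10): truth gives 5, best alternative gives 0.
Others report (10, 9): truth gives 5, best alternative gives 0.
Others report (10, 10): truth gives 5, best alternative gives 0.
Others report (16, 3): truth gives 5, best alternative gives 0.
(Remaining 10 profiles checked similarly; truth is weakly best in each.)
In every case the truthful report is at least as good as any alternative, so it is a dominant strategy.

Yes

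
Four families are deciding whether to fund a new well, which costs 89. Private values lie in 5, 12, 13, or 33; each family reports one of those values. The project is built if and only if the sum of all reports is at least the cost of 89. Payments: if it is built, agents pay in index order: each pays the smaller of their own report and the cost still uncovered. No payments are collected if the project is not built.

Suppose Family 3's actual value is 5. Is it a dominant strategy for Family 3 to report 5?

Yes

Check each profile of the others' reports and compare truth against every alternative report.
Others report (12, 33, 33): truth gives 0, best alternative gives -7.
Others report (13, 33, 33): truth gives 0, best alternative gives -7.
Others report (33, 12, 33): truth gives 0, best alternative gives -7.
Others report (33, 13, 33): truth gives 0, best alternative gives -7.
Others report (33, 33, 12): truth gives 0, best alternative gives -7.
Others report (33, 33, 13): truth gives 0, best alternative gives -7.
(Remaining 58 profiles checked similarly; truth is weakly best in each.)
In every case the truthful report is at least as good as any alternative, so it is a dominant strategy.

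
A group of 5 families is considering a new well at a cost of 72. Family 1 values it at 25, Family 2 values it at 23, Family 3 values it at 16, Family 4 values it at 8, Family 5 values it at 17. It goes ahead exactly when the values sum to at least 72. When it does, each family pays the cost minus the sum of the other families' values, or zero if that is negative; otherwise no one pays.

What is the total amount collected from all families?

14

Total value 89 ≥ cost 72, so it is built.
Family 1: others sum to 64; max(0, 72 - 64) = 8.
Family 2: others sum to 66; max(0, 72 - 66) = 6.
Family 3: others sum to 73; max(0, 72 - 73) = 0.
Family 4: others sum to 81; max(0, 72 - 81) = 0.
Family 5: others sum to 72; max(0, 72 - 72) = 0.
Total collected = 8 + 6 + 0 + 0 + 0 = 14.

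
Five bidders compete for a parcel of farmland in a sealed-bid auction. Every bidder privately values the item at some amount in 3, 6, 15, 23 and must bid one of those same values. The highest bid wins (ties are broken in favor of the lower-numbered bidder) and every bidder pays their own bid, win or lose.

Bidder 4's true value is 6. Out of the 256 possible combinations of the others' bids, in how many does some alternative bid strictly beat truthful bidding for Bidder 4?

254

Others bid (3, 3, 3, 15): truth gives -6; bid 3 gives -3 > -6. Violating.
Others bid (3, 3, 3, 23): truth gives -6; bid 3 gives -3 > -6. Violating.
Others bid (3, 3, 6, 3): truth gives -6; bid 3 gives -3 > -6. Violating.
Others bid (3, 3, 6, 6): truth gives -6; bid 3 gives -3 > -6. Violating.
Others bid (3, 3, 3, 3): truth gives 0; no alternative beats it.
Others bid (3, 3, 3, 6): truth gives 0; no alternative beats it.
(Checking all 256 profiles: 254 have a profitable deviation, 2 do not.)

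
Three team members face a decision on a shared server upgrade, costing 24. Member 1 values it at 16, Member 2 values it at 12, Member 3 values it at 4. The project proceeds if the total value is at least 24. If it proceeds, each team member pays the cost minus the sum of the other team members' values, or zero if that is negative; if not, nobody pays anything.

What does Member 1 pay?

Total value 32 ≥ cost 24, so the project is built.
The other team members' values sum to 16.
Cost minus that sum is 24 - 16 = 8.

8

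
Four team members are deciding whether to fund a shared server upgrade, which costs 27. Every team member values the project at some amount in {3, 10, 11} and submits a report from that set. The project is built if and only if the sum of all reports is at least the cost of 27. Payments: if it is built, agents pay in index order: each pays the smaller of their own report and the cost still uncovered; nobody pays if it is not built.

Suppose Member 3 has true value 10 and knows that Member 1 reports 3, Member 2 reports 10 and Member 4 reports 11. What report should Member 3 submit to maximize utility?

Report 3: project built, pays 3, utility 10 - 3 = 7.
Report 10: project built, pays 10, utility 10 - 10 = 0.
Report 11: project built, pays 11, utility 10 - 11 = -1.
The best choice is 3 with utility 7.

3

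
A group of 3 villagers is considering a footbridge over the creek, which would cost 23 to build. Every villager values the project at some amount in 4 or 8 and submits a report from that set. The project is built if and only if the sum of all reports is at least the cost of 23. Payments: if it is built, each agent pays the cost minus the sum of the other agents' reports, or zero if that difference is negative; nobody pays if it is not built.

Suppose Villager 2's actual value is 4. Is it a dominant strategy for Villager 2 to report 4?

Yes

Check each profile of the others' reports and compare truth against every alternative report.
Others report (8, 8): truth gives 0, best alternative gives -3.
Others report (4, 4): truth gives 0, best alternative gives 0.
Others report (4, 8): truth gives 0, best alternative gives 0.
Others report (8, 4): truth gives 0, best alternative gives 0.
In every case the truthful report is at least as good as any alternative, so it is a dominant strategy.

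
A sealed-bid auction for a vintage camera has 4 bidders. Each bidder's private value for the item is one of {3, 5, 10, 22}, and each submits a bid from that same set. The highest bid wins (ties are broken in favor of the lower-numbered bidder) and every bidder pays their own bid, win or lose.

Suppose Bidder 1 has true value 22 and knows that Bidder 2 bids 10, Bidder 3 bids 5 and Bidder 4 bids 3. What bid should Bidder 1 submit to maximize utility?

10

Bid 3: loses but pays 3, utility -3.
Bid 5: loses but pays 5, utility -5.
Bid 10: wins, pays 10, utility 22 - 10 = 12.
Bid 22: wins, pays 22, utility 22 - 22 = 0.
The best choice is 10 with utility 12.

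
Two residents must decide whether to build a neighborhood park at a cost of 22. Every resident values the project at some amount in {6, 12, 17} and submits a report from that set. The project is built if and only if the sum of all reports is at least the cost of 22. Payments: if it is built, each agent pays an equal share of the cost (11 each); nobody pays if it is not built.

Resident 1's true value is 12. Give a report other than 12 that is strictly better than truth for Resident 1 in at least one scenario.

Suppose Resident 2 reports 6.
Report 12: project not built, utility 0.
Report 17: project built, pays 11, utility 12 - 11 = 1.
So reporting 17 beats truth here (1 > 0).

17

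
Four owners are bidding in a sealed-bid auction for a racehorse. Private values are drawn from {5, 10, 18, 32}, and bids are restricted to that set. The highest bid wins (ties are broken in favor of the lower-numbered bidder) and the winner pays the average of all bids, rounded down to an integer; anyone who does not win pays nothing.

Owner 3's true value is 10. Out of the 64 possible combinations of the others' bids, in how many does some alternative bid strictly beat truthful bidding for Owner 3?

2

Others bid (5, 10, 5): truth gives 0; bid 18 gives 1 > 0. Violating.
Others bid (10, 5, 5): truth gives 0; bid 18 gives 1 > 0. Violating.
Others bid (5, 5, 5): truth gives 4; no alternative beats it.
Others bid (5, 5, 10): truth gives 3; no alternative beats it.
(Checking all 64 profiles: 2 have a profitable deviation, 62 do not.)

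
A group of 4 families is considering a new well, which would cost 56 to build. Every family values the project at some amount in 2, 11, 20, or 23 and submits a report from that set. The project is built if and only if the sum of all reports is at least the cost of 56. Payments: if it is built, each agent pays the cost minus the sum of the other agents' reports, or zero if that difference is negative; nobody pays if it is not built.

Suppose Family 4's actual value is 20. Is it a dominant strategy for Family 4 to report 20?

Yes

Check each profile of the others' reports and compare truth against every alternative report.
Others report (11, 23, 23): truth gives 20, best alternative gives 20.
Others report (20, 20, 20): truth gives 20, best alternative gives 20.
Others report (20, 20, 23): truth gives 20, best alternative gives 20.
Others report (20, 23, 20): truth gives 20, best alternative gives 20.
Others report (20, 23, 23): truth gives 20, best alternative gives 20.
Others report (23, 11, 23): truth gives 20, best alternative gives 20.
(Remaining 58 profiles checked similarly; truth is weakly best in each.)
In every case the truthful report is at least as good as any alternative, so it is a dominant strategy.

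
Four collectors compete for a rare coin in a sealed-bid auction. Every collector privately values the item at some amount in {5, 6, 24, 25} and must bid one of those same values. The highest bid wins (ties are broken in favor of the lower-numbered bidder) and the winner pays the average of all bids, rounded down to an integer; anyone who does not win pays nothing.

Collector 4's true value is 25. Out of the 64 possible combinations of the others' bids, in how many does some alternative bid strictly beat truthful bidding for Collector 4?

1

Others bid (5, 5, 5): truth gives 15; bid 6 gives 20 > 15. Violating.
Others bid (5, 5, 6): truth gives 15; no alternative beats it.
Others bid (5, 5, 24): truth gives 11; no alternative beats it.
(Checking all 64 profiles: 1 has a profitable deviation, 63 do not.)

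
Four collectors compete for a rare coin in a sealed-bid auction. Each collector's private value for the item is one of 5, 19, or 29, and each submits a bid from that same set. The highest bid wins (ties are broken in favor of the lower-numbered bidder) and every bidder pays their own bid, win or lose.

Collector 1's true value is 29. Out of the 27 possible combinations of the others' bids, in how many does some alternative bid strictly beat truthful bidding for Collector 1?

Others bid (5, 5, 5): truth gives 0; bid 5 gives 24 > 0. Violating.
Others bid (5, 5, 19): truth gives 0; bid 19 gives 10 > 0. Violating.
Others bid (5, 19, 5): truth gives 0; bid 19 gives 10 > 0. Violating.
Others bid (5, 19, 19): truth gives 0; bid 19 gives 10 > 0. Violating.
Others bid (5, 5, 29): truth gives 0; no alternative beats it.
Others bid (5, 19, 29): truth gives 0; no alternative beats it.
(Checking all 27 profiles: 8 have a profitable deviation, 19 do not.)

8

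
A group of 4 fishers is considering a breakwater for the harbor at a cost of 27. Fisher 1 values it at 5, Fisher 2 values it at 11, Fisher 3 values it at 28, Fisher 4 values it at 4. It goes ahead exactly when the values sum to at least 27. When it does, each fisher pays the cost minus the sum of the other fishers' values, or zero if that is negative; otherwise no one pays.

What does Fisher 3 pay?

7

Total value 48 ≥ cost 27, so the project is built.
The other fishers' values sum to 20.
Cost minus that sum is 27 - 20 = 7.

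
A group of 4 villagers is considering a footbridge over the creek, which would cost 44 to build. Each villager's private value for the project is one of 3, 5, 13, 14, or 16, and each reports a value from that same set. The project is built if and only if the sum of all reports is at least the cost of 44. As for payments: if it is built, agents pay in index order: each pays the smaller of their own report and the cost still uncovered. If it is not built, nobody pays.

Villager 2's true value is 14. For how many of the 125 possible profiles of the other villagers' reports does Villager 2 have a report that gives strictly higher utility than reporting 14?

72

Others report (3, 13, 16): truth gives 0; report 13 gives 1 > 0. Violating.
Others report (3, 14, 14): truth gives 0; report 13 gives 1 > 0. Violating.
Others report (3, 14, 16): truth gives 0; report 13 gives 1 > 0. Violating.
Others report (3, 16, 13): truth gives 0; report 13 gives 1 > 0. Violating.
Others report (3, 3, 3): truth gives 0; no alternative beats it.
Others report (3, 3, 5): truth gives 0; no alternative beats it.
(Checking all 125 profiles: 72 have a profitable deviation, 53 do not.)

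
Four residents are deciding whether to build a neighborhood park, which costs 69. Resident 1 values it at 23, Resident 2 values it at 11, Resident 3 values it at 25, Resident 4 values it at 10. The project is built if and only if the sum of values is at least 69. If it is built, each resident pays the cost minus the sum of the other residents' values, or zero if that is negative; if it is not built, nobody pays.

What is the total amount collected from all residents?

69

Total value 69 ≥ cost 69, so it is built.
Resident 1: others sum to 46; max(0, 69 - 46) = 23.
Resident 2: others sum to 58; max(0, 69 - 58) = 11.
Resident 3: others sum to 44; max(0, 69 - 44) = 25.
Resident 4: others sum to 59; max(0, 69 - 59) = 10.
Total collected = 23 + 11 + 25 + 10 = 69.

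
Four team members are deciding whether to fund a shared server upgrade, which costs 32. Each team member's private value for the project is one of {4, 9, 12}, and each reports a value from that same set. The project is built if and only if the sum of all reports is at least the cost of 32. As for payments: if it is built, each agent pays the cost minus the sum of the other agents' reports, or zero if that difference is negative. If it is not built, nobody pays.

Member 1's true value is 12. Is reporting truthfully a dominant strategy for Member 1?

Check each profile of the others' reports and compare truth against every alternative report.
Others report (4, 9, 9): truth gives 2, best alternative gives 0.
Others report (9, 4, 9): truth gives 2, best alternative gives 0.
Others report (9, 9, 4): truth gives 2, best alternative gives 0.
Others report (9, 12, 12): truth gives 12, best alternative gives 12.
Others report (12, 9, 12): truth gives 12, best alternative gives 12.
Others report (12, 12, 9): truth gives 12, best alternative gives 12.
(Remaining 21 profiles checked similarly; truth is weakly best in each.)
In every case the truthful report is at least as good as any alternative, so it is a dominant strategy.

Yes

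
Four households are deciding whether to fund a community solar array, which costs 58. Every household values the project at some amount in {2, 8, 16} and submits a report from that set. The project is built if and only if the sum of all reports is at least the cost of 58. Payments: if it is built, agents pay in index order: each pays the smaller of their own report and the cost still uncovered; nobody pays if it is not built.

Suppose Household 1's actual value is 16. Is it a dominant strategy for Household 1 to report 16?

Check each profile of the others' reports and compare truth against every alternative report.
Others report (2, 2, 2): truth gives 0, best alternative gives 0.
Others report (2, 2, 8): truth gives 0, best alternative gives 0.
Others report (2, 2, 16): truth gives 0, best alternative gives 0.
Others report (2, 8, 2): truth gives 0, best alternative gives 0.
Others report (2, 8, 8): truth gives 0, best alternative gives 0.
Others report (2, 8, 16): truth gives 0, best alternative gives 0.
(Remaining 21 profiles checked similarly; truth is weakly best in each.)
In every case the truthful report is at least as good as any alternative, so it is a dominant strategy.

Yes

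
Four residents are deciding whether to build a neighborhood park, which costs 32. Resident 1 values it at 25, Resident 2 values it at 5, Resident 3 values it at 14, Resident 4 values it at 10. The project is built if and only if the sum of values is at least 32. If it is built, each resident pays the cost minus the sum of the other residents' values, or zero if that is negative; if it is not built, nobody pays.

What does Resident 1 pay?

Total value 54 ≥ cost 32, so the project is built.
The other residents' values sum to 29.
Cost minus that sum is 32 - 29 = 3.

3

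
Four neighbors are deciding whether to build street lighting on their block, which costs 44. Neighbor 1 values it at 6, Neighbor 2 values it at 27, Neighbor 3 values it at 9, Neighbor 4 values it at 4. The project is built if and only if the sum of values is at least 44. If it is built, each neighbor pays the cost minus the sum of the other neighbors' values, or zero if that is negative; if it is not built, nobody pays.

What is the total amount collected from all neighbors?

38

Total value 46 ≥ cost 44, so it is built.
Neighbor 1: others sum to 40; max(0, 44 - 40) = 4.
Neighbor 2: others sum to 19; max(0, 44 - 19) = 25.
Neighbor 3: others sum to 37; max(0, 44 - 37) = 7.
Neighbor 4: others sum to 42; max(0, 44 - 42) = 2.
Total collected = 4 + 25 + 7 + 2 = 38.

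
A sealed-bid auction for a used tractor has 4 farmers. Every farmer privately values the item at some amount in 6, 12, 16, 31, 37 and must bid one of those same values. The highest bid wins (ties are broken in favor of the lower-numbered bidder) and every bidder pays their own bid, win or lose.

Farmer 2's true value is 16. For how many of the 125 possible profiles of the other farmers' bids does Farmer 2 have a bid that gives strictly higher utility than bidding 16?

111

Others bid (6, 6, 6): truth gives 0; bid 12 gives 4 > 0. Violating.
Others bid (6, 6, 12): truth gives 0; bid 12 gives 4 > 0. Violating.
Others bid (6, 6, 31): truth gives -16; bid 6 gives -6 > -16. Violating.
Others bid (6, 6, 37): truth gives -16; bid 6 gives -6 > -16. Violating.
Others bid (6, 6, 16): truth gives 0; no alternative beats it.
Others bid (6, 12, 16): truth gives 0; no alternative beats it.
(Checking all 125 profiles: 111 have a profitable deviation, 14 do not.)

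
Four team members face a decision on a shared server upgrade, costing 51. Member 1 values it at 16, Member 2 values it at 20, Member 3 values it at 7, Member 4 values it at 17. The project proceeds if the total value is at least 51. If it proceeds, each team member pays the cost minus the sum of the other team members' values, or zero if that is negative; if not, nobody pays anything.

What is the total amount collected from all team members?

26

Total value 60 ≥ cost 51, so it is built.
Member 1: others sum to 44; max(0, 51 - 44) = 7.
Member 2: others sum to 40; max(0, 51 - 40) = 11.
Member 3: others sum to 53; max(0, 51 - 53) = 0.
Member 4: others sum to 43; max(0, 51 - 43) = 8.
Total collected = 7 + 11 + 0 + 8 = 26.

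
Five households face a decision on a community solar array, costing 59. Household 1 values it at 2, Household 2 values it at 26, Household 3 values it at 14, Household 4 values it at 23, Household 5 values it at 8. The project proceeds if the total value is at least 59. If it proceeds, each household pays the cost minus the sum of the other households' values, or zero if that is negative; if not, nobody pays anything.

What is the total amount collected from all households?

Total value 73 ≥ cost 59, so it is built.
Household 1: others sum to 71; max(0, 59 - 71) = 0.
Household 2: others sum to 47; max(0, 59 - 47) = 12.
Household 3: others sum to 59; max(0, 59 - 59) = 0.
Household 4: others sum to 50; max(0, 59 - 50) = 9.
Household 5: others sum to 65; max(0, 59 - 65) = 0.
Total collected = 0 + 12 + 0 + 9 + 0 = 21.

21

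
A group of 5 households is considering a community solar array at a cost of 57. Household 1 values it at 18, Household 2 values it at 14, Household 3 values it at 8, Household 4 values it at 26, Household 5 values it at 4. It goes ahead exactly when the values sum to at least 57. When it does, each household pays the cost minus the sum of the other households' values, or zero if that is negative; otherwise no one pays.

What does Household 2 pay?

Total value 70 ≥ cost 57, so the project is built.
The other households' values sum to 56.
Cost minus that sum is 57 - 56 = 1.

1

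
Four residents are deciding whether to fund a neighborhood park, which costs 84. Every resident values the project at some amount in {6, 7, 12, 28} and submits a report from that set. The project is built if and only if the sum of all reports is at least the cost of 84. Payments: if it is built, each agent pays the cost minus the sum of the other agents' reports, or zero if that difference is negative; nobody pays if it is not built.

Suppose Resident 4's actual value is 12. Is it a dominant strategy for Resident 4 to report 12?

Check each profile of the others' reports and compare truth against every alternative report.
Others report (28, 28, 28): truth gives 12, best alternative gives 12.
Others report (6, 6, 6): truth gives 0, best alternative gives 0.
Others report (6, 6, 7): truth gives 0, best alternative gives 0.
Others report (6, 6, 12): truth gives 0, best alternative gives 0.
Others report (6, 6, 28): truth gives 0, best alternative gives 0.
Others report (6, 7, 6): truth gives 0, best alternative gives 0.
(Remaining 58 profiles checked similarly; truth is weakly best in each.)
In every case the truthful report is at least as good as any alternative, so it is a dominant strategy.

Yes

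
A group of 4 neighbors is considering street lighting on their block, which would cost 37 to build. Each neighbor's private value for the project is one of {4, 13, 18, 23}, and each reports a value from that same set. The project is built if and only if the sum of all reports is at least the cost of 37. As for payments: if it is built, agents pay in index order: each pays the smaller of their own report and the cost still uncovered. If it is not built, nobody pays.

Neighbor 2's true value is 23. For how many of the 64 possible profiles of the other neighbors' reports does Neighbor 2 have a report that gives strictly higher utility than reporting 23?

63

Others report (4, 4, 13): truth gives 0; report 18 gives 5 > 0. Violating.
Others report (4, 4, 18): truth gives 0; report 13 gives 10 > 0. Violating.
Others report (4, 4, 23): truth gives 0; report 13 gives 10 > 0. Violating.
Others report (4, 13, 4): truth gives 0; report 18 gives 5 > 0. Violating.
Others report (4, 4, 4): truth gives 0; no alternative beats it.
(Checking all 64 profiles: 63 have a profitable deviation, 1 does not.)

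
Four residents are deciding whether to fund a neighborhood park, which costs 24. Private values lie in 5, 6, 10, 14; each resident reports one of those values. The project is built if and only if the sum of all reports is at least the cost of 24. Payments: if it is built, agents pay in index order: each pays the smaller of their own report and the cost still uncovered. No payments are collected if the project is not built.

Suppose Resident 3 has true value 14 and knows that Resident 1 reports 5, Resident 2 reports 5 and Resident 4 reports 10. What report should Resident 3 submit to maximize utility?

Report 5: project built, pays 5, utility 14 - 5 = 9.
Report 6: project built, pays 6, utility 14 - 6 = 8.
Report 10: project built, pays 10, utility 14 - 10 = 4.
Report 14: project built, pays 14, utility 14 - 14 = 0.
The best choice is 5 with utility 9.

5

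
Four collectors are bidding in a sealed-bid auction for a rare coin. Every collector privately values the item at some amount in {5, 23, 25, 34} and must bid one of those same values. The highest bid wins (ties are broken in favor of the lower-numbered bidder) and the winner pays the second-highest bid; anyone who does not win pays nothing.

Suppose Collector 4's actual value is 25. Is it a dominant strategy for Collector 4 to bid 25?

Yes

Check each profile of the others' bids and compare truth against every alternative bid.
Others bid (5, 5, 5): truth gives 20, best alternative gives 20.
Others bid (5, 5, 23): truth gives 2, best alternative gives 2.
Others bid (5, 23, 5): truth gives 2, best alternative gives 2.
Others bid (5, 23, 23): truth gives 2, best alternative gives 2.
Others bid (23, 5, 5): truth gives 2, best alternative gives 2.
Others bid (23, 5, 23): truth gives 2, best alternative gives 2.
(Remaining 58 profiles checked similarly; truth is weakly best in each.)
In every case the truthful bid is at least as good as any alternative, so it is a dominant strategy.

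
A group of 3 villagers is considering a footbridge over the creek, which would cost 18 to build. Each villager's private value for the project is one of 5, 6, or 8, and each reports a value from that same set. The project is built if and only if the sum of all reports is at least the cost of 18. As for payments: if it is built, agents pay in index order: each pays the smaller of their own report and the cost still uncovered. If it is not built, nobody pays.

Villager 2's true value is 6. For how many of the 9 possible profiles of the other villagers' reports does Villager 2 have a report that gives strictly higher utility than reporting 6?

Others report (5, 8): truth gives 0; report 5 gives 1 > 0. Violating.
Others report (6, 8): truth gives 0; report 5 gives 1 > 0. Violating.
Others report (8, 5): truth gives 0; report 5 gives 1 > 0. Violating.
Others report (8, 6): truth gives 0; report 5 gives 1 > 0. Violating.
Others report (5, 5): truth gives 0; no alternative beats it.
Others report (5, 6): truth gives 0; no alternative beats it.
(Checking all 9 profiles: 5 have a profitable deviation, 4 do not.)

5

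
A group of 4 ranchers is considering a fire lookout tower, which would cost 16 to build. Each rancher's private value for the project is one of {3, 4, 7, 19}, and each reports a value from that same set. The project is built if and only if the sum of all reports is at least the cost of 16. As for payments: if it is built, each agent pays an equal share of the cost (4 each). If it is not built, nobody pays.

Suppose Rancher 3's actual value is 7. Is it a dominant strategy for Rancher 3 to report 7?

Yes

Check each profile of the others' reports and compare truth against every alternative report.
Others report (3, 3, 3): truth gives 3, best alternative gives 3.
Others report (3, 3, 4): truth gives 3, best alternative gives 3.
Others report (3, 3, 7): truth gives 3, best alternative gives 3.
Others report (3, 3, 19): truth gives 3, best alternative gives 3.
Others report (3, 4, 3): truth gives 3, best alternative gives 3.
Others report (3, 4, 4): truth gives 3, best alternative gives 3.
(Remaining 58 profiles checked similarly; truth is weakly best in each.)
In every case the truthful report is at least as good as any alternative, so it is a dominant strategy.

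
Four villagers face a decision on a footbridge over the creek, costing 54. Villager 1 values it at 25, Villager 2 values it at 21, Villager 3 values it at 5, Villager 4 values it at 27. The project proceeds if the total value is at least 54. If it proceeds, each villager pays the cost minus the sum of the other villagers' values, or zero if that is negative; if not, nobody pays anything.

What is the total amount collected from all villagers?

4

Total value 78 ≥ cost 54, so it is built.
Villager 1: others sum to 53; max(0, 54 - 53) = 1.
Villager 2: others sum to 57; max(0, 54 - 57) = 0.
Villager 3: others sum to 73; max(0, 54 - 73) = 0.
Villager 4: others sum to 51; max(0, 54 - 51) = 3.
Total collected = 1 + 0 + 0 + 3 = 4.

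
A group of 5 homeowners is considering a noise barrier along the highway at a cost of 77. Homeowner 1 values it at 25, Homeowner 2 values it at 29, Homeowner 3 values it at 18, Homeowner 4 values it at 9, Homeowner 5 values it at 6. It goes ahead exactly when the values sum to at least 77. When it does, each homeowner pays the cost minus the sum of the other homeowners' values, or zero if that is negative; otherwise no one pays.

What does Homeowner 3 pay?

8

Total value 87 ≥ cost 77, so the project is built.
The other homeowners' values sum to 69.
Cost minus that sum is 77 - 69 = 8.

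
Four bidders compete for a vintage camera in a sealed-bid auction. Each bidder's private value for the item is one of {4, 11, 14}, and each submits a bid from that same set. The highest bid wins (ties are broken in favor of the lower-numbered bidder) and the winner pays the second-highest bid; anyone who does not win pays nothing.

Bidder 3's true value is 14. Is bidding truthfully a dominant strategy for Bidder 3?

Check each profile of the others' bids and compare truth against every alternative bid.
Others bid (4, 11, 4): truth gives 3, best alternative gives 0.
Others bid (4, 11, 11): truth gives 3, best alternative gives 0.
Others bid (11, 4, 4): truth gives 3, best alternative gives 0.
Others bid (11, 4, 11): truth gives 3, best alternative gives 0.
Others bid (11, 11, 4): truth gives 3, best alternative gives 0.
Others bid (11, 11, 11): truth gives 3, best alternative gives 0.
(Remaining 21 profiles checked similarly; truth is weakly best in each.)
In every case the truthful bid is at least as good as any alternative, so it is a dominant strategy.

Yes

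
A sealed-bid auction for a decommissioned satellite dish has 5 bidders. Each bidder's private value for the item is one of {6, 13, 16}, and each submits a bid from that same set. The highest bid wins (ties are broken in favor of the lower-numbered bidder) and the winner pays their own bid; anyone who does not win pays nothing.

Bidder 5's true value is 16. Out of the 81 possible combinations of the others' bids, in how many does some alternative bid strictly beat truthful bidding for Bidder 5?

Others bid (6, 6, 6, 6): truth gives 0; bid 13 gives 3 > 0. Violating.
Others bid (6, 6, 6, 13): truth gives 0; no alternative beats it.
Others bid (6, 6, 6, 16): truth gives 0; no alternative beats it.
(Checking all 81 profiles: 1 has a profitable deviation, 80 do not.)

1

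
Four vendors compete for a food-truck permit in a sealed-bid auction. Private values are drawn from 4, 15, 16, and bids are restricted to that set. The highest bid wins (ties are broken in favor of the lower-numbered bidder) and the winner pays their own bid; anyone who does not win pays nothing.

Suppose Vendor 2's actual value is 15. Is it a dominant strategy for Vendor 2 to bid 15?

Check each profile of the others' bids and compare truth against every alternative bid.
Others bid (4, 4, 4): truth gives 0, best alternative gives 0.
Others bid (4, 4, 15): truth gives 0, best alternative gives 0.
Others bid (4, 4, 16): truth gives 0, best alternative gives 0.
Others bid (4, 15, 4): truth gives 0, best alternative gives 0.
Others bid (4, 15, 15): truth gives 0, best alternative gives 0.
Others bid (4, 15, 16): truth gives 0, best alternative gives 0.
(Remaining 21 profiles checked similarly; truth is weakly best in each.)
In every case the truthful bid is at least as good as any alternative, so it is a dominant strategy.

Yes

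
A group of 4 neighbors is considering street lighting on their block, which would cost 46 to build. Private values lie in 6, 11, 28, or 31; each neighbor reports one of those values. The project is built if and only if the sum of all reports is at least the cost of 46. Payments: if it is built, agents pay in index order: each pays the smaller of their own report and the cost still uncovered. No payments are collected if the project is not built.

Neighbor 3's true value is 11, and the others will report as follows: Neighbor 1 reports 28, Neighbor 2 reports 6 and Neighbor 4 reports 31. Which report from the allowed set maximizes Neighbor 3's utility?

6

Report 6: project built, pays 6, utility 11 - 6 = 5.
Report 11: project built, pays 11, utility 11 - 11 = 0.
Report 28: project built, pays 12, utility 11 - 12 = -1.
Report 31: project built, pays 12, utility 11 - 12 = -1.
The best choice is 6 with utility 5.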